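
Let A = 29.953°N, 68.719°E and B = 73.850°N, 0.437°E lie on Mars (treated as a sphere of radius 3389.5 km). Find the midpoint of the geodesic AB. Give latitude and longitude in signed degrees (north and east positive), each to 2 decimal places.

55.50°, 53.79°

The central angle between A and B is δ = 0.9658 rad.
With f = 0.5, the slerp weights are sin((1−f)δ)/sin δ = 0.5646 and sin(fδ)/sin δ = 0.5646.
Weighted sum of the unit vectors: (0.5646)·(0.3145,0.8074,0.4993) + (0.5646)·(0.2781,0.0021,0.9605) = (0.3346, 0.4570, 0.8242).
Converting back: φ = atan2(z, √(x²+y²)) = 55.50°, λ = atan2(y, x) = 53.79°.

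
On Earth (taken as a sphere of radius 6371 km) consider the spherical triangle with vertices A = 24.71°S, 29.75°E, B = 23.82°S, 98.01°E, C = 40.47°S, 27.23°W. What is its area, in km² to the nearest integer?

Side lengths (central angles): a = 1.7107, b = 0.8660, c = 1.0740 rad; semiperimeter s = 1.8253.
By l'Huilier's theorem, tan(E/4) = √[tan(s/2) tan((s−a)/2) tan((s−b)/2) tan((s−c)/2)], giving spherical excess E = 0.4911 rad.
Area = E·R² = 0.4911 × (6371)² ≈ 19932023 km².

19932023 km²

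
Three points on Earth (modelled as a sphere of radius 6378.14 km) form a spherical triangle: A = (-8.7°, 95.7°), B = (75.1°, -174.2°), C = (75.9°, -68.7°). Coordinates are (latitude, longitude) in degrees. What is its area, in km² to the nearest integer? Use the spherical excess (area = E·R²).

Side lengths (central angles): a = 0.4014, b = 1.9591, c = 1.7179 rad; semiperimeter s = 2.0392.
By l'Huilier's theorem, tan(E/4) = √[tan(s/2) tan((s−a)/2) tan((s−b)/2) tan((s−c)/2)], giving spherical excess E = 0.4235 rad.
Area = E·R² = 0.4235 × (6378.14)² ≈ 17229651 km².

17229651 km²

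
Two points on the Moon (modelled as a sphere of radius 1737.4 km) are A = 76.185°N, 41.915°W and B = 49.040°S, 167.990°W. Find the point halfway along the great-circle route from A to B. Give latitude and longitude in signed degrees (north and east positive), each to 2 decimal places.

21.44°, -147.44°

The central angle between A and B is δ = 2.5419 rad.
With f = 0.5, the slerp weights are sin((1−f)δ)/sin δ = 1.6927 and sin(fδ)/sin δ = 1.6927.
Weighted sum of the unit vectors: (1.6927)·(0.1777,-0.1595,0.9711) + (1.6927)·(-0.6412,-0.1364,-0.7552) = (-0.7846, -0.5009, 0.3655).
Converting back: φ = atan2(z, √(x²+y²)) = 21.44°, λ = atan2(y, x) = -147.44°.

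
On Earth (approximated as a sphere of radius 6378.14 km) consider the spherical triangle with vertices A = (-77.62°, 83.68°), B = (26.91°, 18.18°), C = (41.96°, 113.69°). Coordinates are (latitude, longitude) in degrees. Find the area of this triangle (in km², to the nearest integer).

93190206 km²

Side lengths (central angles): a = 1.3295, b = 2.1118, c = 1.9421 rad; semiperimeter s = 2.6917.
By l'Huilier's theorem, tan(E/4) = √[tan(s/2) tan((s−a)/2) tan((s−b)/2) tan((s−c)/2)], giving spherical excess E = 2.2908 rad.
Area = E·R² = 2.2908 × (6378.14)² ≈ 93190206 km².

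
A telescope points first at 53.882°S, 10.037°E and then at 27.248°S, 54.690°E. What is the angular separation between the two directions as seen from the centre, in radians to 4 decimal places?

0.7338 rad

With latitudes φ₁ = -53.882°, φ₂ = -27.248° and longitude difference Δλ = 44.653°:
Haversine: a = sin²(Δφ/2) + cos φ₁ cos φ₂ sin²(Δλ/2) = 0.0531 + (0.5895)(0.8890)(0.1443) = 0.12868.
Central angle c = 2·arcsin(√a) = 0.73380 rad.
So the angular separation is 0.7338 rad.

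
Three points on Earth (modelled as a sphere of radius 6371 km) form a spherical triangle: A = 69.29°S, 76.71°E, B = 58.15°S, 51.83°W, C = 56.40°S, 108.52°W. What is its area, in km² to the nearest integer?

9423118 km²

Side lengths (central angles): a = 0.5199, b = 0.9469, c = 0.8254 rad; semiperimeter s = 1.1461.
By l'Huilier's theorem, tan(E/4) = √[tan(s/2) tan((s−a)/2) tan((s−b)/2) tan((s−c)/2)], giving spherical excess E = 0.2322 rad.
Area = E·R² = 0.2322 × (6371)² ≈ 9423118 km².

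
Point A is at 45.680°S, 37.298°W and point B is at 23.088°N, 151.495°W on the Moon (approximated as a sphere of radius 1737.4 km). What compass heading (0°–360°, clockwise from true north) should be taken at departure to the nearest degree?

270°

Δλ = -114.197° = -1.9931 rad.
y = sin Δλ · cos φ₂ = (-0.9121)(0.9199) = -0.8391
x = cos φ₁ sin φ₂ − sin φ₁ cos φ₂ cos Δλ = (0.6987)(0.3921) − (-0.7154)(0.9199)(-0.4099) = 0.0042
θ = atan2(y, x) = -89.71°; adding 360° gives 270°.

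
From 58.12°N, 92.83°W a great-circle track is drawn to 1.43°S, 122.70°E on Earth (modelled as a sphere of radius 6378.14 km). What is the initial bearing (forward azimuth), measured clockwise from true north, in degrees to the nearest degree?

319°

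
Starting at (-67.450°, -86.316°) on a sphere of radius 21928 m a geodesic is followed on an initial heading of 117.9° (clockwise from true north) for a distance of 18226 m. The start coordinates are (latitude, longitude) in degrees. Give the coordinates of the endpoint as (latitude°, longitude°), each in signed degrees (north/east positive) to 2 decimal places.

-49.03°, 9.00°

Angular distance δ = d/R = 18226/21928 = 0.83117 rad; initial bearing θ = 2.0577 rad.
sin φ₂ = sin φ₁ cos δ + cos φ₁ sin δ cos θ = (-0.9235)(0.6740) + (0.3835)(0.7387)(-0.4679) = -0.7550, so φ₂ = -49.03°.
Δλ = atan2(sin θ sin δ cos φ₁, cos δ − sin φ₁ sin φ₂) = atan2(0.2504, -0.0233) = 95.318°.
λ₂ = -86.316° + 95.318° = 9.00°.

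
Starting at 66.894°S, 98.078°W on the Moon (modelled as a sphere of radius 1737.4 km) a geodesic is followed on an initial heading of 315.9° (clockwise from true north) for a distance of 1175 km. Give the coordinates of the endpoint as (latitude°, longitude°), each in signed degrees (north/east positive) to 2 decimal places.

Angular distance δ = d/R = 1175/1737.4 = 0.67630 rad; initial bearing θ = 5.5135 rad.
sin φ₂ = sin φ₁ cos δ + cos φ₁ sin δ cos θ = (-0.9198)(0.7799) + (0.3924)(0.6259)(0.7181) = -0.5409, so φ₂ = -32.75°.
Δλ = atan2(sin θ sin δ cos φ₁, cos δ − sin φ₁ sin φ₂) = atan2(-0.1709, 0.2823) = -31.191°.
λ₂ = -98.078° − 31.191° = -129.27°.

-32.75°, -129.27°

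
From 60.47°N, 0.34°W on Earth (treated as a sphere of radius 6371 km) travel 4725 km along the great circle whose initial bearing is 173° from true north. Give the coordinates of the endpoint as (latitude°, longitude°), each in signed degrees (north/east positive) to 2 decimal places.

18.13°, 4.63°

Angular distance δ = d/R = 4725/6371 = 0.74164 rad; initial bearing θ = 3.0194 rad.
sin φ₂ = sin φ₁ cos δ + cos φ₁ sin δ cos θ = (0.8701)(0.7374) + (0.4929)(0.6755)(-0.9925) = 0.3111, so φ₂ = 18.13°.
Δλ = atan2(sin θ sin δ cos φ₁, cos δ − sin φ₁ sin φ₂) = atan2(0.0406, 0.4667) = 4.969°.
λ₂ = -0.340° + 4.969° = 4.63°.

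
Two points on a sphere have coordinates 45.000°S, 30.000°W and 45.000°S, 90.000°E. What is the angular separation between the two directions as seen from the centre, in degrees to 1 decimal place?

75.5°

Let φ₁ = -0.7854 rad, φ₂ = -0.7854 rad, and Δλ = 2.0944 rad.
Haversine: a = sin²(Δφ/2) + cos φ₁ cos φ₂ sin²(Δλ/2) = 0.0000 + (0.7071)(0.7071)(0.7500) = 0.37500.
Central angle c = 2·arcsin(√a) = 1.31812 rad.
So the angular separation is 75.5°.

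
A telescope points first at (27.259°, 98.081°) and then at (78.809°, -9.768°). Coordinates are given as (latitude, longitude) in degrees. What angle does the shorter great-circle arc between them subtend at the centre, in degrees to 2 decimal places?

66.65°

In radians: φ₁ = 0.4758, φ₂ = 1.3755, Δλ = -107.849° = -1.8823 rad.
Haversine: a = sin²(Δφ/2) + cos φ₁ cos φ₂ sin²(Δλ/2) = 0.1891 + (0.8889)(0.1941)(0.6533) = 0.30179.
Central angle c = 2·arcsin(√a) = 1.16318 rad.
So the angular separation is 66.65°.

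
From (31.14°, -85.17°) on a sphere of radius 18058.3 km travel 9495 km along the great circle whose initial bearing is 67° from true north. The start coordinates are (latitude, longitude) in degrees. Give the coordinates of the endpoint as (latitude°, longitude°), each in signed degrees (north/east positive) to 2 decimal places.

37.96°, -49.30°

Angular distance δ = d/R = 9495/18058.3 = 0.52580 rad; initial bearing θ = 1.1694 rad.
sin φ₂ = sin φ₁ cos δ + cos φ₁ sin δ cos θ = (0.5171)(0.8649) + (0.8559)(0.5019)(0.3907) = 0.6151, so φ₂ = 37.96°.
Δλ = atan2(sin θ sin δ cos φ₁, cos δ − sin φ₁ sin φ₂) = atan2(0.3954, 0.5468) = 35.872°.
λ₂ = -85.170° + 35.872° = -49.30°.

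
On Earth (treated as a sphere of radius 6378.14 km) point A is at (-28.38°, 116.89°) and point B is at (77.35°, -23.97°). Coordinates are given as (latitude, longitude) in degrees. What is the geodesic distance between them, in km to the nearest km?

14229 km

Let φ₁ = -0.4953 rad, φ₂ = 1.3500 rad, and Δλ = -2.4585 rad.
Haversine: a = sin²(Δφ/2) + cos φ₁ cos φ₂ sin²(Δλ/2) = 0.6356 + (0.8798)(0.2190)(0.8878) = 0.80661.
Central angle c = 2·arcsin(√a) = 2.23093 rad.
Distance = R·c = 6378.14 × 2.2309 ≈ 14229 km.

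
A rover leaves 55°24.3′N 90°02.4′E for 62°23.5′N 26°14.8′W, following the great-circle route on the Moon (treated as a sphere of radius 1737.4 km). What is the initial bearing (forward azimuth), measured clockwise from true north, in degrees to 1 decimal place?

328.3°

With φ₁ = 0.9670, φ₂ = 1.0889, Δλ = -2.0296 rad, the forward-azimuth formula gives
θ = atan2( sin Δλ cos φ₂ , cos φ₁ sin φ₂ − sin φ₁ cos φ₂ cos Δλ ) = atan2(-0.4155, 0.6721) = -31.73°.
Adding 360° brings this into [0°, 360°): 328.3°.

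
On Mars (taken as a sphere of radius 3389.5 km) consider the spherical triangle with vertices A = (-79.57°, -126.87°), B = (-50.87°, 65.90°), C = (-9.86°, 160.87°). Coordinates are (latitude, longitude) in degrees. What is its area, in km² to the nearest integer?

8286806 km²

Side lengths (central angles): a = 1.4917, b = 1.3462, c = 0.8613 rad; semiperimeter s = 1.8496.
By l'Huilier's theorem, tan(E/4) = √[tan(s/2) tan((s−a)/2) tan((s−b)/2) tan((s−c)/2)], giving spherical excess E = 0.7213 rad.
Area = E·R² = 0.7213 × (3389.5)² ≈ 8286806 km².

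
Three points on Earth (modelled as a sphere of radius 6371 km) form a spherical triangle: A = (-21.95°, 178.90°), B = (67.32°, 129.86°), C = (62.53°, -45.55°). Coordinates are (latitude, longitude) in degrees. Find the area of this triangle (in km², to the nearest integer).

42143436 km²

Side lengths (central angles): a = 0.8745, b = 2.2615, c = 1.6815 rad; semiperimeter s = 2.4088.
By l'Huilier's theorem, tan(E/4) = √[tan(s/2) tan((s−a)/2) tan((s−b)/2) tan((s−c)/2)], giving spherical excess E = 1.0383 rad.
Area = E·R² = 1.0383 × (6371)² ≈ 42143436 km².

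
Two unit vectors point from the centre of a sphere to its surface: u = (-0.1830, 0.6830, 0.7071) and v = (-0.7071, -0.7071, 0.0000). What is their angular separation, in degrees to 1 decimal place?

110.7°

u·v = -0.3536; |u| = 1.0000, |v| = 1.0000.
cos θ = (u·v)/(|u||v|) = -0.3536, so θ = 110.7°.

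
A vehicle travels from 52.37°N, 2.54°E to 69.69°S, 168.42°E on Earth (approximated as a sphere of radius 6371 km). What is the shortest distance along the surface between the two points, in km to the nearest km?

Let φ₁ = 0.9140 rad, φ₂ = -1.2163 rad, and Δλ = 2.8952 rad.
cos c = sin φ₁ sin φ₂ + cos φ₁ cos φ₂ cos Δλ = (0.7920)(-0.9378) + (0.6106)(0.3471)(-0.9698) = -0.94825,
so c = arccos(-0.94825) = 2.81849 rad.
Distance = R·c = 6371 × 2.8185 ≈ 17957 km.

17957 km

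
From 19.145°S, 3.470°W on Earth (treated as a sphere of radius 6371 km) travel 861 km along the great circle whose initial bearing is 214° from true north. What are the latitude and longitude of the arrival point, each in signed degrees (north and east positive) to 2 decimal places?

Angular distance δ = d/R = 861/6371 = 0.13514 rad; initial bearing θ = 3.7350 rad.
sin φ₂ = sin φ₁ cos δ + cos φ₁ sin δ cos θ = (-0.3280)(0.9909) + (0.9447)(0.1347)(-0.8290) = -0.4305, so φ₂ = -25.50°.
Δλ = atan2(sin θ sin δ cos φ₁, cos δ − sin φ₁ sin φ₂) = atan2(-0.0712, 0.8497) = -4.788°.
λ₂ = -3.470° − 4.788° = -8.26°.

-25.50°, -8.26°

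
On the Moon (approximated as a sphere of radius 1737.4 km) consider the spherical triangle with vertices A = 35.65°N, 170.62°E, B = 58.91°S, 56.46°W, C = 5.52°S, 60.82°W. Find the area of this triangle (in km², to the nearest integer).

Side lengths (central angles): a = 0.9337, b = 2.1655, c = 2.4733 rad; semiperimeter s = 2.7862.
By l'Huilier's theorem, tan(E/4) = √[tan(s/2) tan((s−a)/2) tan((s−b)/2) tan((s−c)/2)], giving spherical excess E = 2.1975 rad.
Area = E·R² = 2.1975 × (1737.4)² ≈ 6633396 km².

6633396 km²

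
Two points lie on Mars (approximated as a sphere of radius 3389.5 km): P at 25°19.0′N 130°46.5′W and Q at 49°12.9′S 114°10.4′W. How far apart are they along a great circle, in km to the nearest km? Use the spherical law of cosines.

4495 km

Let φ₁ = 0.4419 rad, φ₂ = -0.8590 rad, and Δλ = 0.2898 rad.
cos c = sin φ₁ sin φ₂ + cos φ₁ cos φ₂ cos Δλ = (0.4276)(-0.7572) + (0.9040)(0.6532)(0.9583) = 0.24209,
so c = arccos(0.24209) = 1.32628 rad.
Distance = R·c = 3389.5 × 1.3263 ≈ 4495 km.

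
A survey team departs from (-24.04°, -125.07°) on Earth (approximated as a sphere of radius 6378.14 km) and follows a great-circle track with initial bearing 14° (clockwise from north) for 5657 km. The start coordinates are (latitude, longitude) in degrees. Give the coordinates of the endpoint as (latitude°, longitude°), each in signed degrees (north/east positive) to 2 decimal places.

25.44°, -113.09°

Angular distance δ = d/R = 5657/6378.14 = 0.88694 rad; initial bearing θ = 0.2443 rad.
sin φ₂ = sin φ₁ cos δ + cos φ₁ sin δ cos θ = (-0.4074)(0.6318) + (0.9133)(0.7751)(0.9703) = 0.4295, so φ₂ = 25.44°.
Δλ = atan2(sin θ sin δ cos φ₁, cos δ − sin φ₁ sin φ₂) = atan2(0.1713, 0.8068) = 11.985°.
λ₂ = -125.070° + 11.985° = -113.09°.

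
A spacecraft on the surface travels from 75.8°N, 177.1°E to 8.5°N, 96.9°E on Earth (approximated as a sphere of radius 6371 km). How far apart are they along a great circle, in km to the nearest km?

8825 km

Let φ₁ = 1.3230 rad, φ₂ = 0.1484 rad, and Δλ = -1.3998 rad.
Haversine: a = sin²(Δφ/2) + cos φ₁ cos φ₂ sin²(Δλ/2) = 0.3070 + (0.2453)(0.9890)(0.4149) = 0.40771.
Central angle c = 2·arcsin(√a) = 1.38514 rad.
Distance = R·c = 6371 × 1.3851 ≈ 8825 km.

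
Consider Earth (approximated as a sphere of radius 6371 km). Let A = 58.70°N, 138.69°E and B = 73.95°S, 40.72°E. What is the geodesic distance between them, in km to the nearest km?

16374 km

With latitudes φ₁ = 58.700°, φ₂ = -73.950° and longitude difference Δλ = -97.970°:
cos c = sin φ₁ sin φ₂ + cos φ₁ cos φ₂ cos Δλ = (0.8545)(-0.9610) + (0.5195)(0.2765)(-0.1387) = -0.84107,
so c = arccos(-0.84107) = 2.57005 rad.
Distance = R·c = 6371 × 2.5701 ≈ 16374 km.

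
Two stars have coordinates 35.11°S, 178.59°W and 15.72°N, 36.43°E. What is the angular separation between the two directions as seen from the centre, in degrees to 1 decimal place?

143.2°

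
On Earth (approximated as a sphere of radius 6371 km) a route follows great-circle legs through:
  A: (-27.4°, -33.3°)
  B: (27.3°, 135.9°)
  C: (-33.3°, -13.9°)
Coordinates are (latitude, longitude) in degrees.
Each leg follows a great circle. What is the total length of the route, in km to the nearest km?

36000 km

Leg A→B: central angle 2.9742 rad, distance 18948.7 km.
Leg B→C: central angle 2.6764 rad, distance 17051.1 km.
Total: 18948.7 + 17051.1 ≈ 36000 km.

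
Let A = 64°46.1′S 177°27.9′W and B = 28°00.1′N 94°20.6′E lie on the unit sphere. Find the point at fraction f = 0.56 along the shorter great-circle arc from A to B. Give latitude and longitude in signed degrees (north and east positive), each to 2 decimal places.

The central angle between A and B is δ = 1.9964 rad.
With f = 0.56, the slerp weights are sin((1−f)δ)/sin δ = 0.8451 and sin(fδ)/sin δ = 0.9873.
Weighted sum of the unit vectors: (0.8451)·(-0.4259,-0.0189,-0.9046) + (0.9873)·(-0.0669,0.8804,0.4695) = (-0.4259, 0.8533, -0.3009).
Converting back: φ = atan2(z, √(x²+y²)) = -17.51°, λ = atan2(y, x) = 116.53°.

-17.51°, 116.53°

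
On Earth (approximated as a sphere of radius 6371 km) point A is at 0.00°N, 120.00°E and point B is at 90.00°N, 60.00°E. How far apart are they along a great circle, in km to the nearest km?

10008 km

In radians: φ₁ = 0.0000, φ₂ = 1.5708, Δλ = -60.000° = -1.0472 rad.
cos c = sin φ₁ sin φ₂ + cos φ₁ cos φ₂ cos Δλ = (0.0000)(1.0000) + (1.0000)(0.0000)(0.5000) = 0.00000,
so c = arccos(0.00000) = 1.57080 rad.
Distance = R·c = 6371 × 1.5708 ≈ 10008 km.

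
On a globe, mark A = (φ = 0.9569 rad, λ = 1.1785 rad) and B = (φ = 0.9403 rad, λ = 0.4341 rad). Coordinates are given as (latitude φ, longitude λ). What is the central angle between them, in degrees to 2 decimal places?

Let φ₁ = 0.9569 rad, φ₂ = 0.9403 rad, and Δλ = -0.7444 rad.
cos c = sin φ₁ sin φ₂ + cos φ₁ cos φ₂ cos Δλ = (0.8174)(0.8077) + (0.5761)(0.5895)(0.7355) = 0.91003,
so c = arccos(0.91003) = 0.42743 rad.
So the angular separation is 24.49°.

24.49°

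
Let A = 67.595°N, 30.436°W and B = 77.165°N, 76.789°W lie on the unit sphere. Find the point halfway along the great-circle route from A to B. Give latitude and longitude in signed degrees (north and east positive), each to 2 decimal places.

73.63°, -47.17°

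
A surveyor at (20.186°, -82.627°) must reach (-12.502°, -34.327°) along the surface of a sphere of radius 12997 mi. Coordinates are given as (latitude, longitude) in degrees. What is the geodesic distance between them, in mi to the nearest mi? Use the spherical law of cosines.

In radians: φ₁ = 0.3523, φ₂ = -0.2182, Δλ = 48.300° = 0.8430 rad.
cos c = sin φ₁ sin φ₂ + cos φ₁ cos φ₂ cos Δλ = (0.3451)(-0.2165) + (0.9386)(0.9763)(0.6652) = 0.53487,
so c = arccos(0.53487) = 1.00645 rad.
Distance = R·c = 12997 × 1.0064 ≈ 13081 mi.

13081 mi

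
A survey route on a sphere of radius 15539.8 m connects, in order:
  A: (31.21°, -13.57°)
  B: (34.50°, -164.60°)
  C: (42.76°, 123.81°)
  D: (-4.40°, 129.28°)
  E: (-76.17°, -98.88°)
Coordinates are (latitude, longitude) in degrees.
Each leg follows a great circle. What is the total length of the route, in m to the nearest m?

82987 m

Leg A→B: central angle 1.8999 rad, distance 29523.5 m.
Leg B→C: central angle 0.9574 rad, distance 14877.9 m.
Leg C→D: central angle 0.8276 rad, distance 12861.3 m.
Leg D→E: central angle 1.6554 rad, distance 25724.4 m.
Total: 29523.5 + 14877.9 + 12861.3 + 25724.4 ≈ 82987 m.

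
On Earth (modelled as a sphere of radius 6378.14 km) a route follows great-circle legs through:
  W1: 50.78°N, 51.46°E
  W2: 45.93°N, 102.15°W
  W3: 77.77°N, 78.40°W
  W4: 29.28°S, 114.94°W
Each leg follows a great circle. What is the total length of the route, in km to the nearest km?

24830 km

Leg W1→W2: central angle 1.4074 rad, distance 8976.6 km.
Leg W2→W3: central angle 0.5789 rad, distance 3692.5 km.
Leg W3→W4: central angle 1.9066 rad, distance 12160.5 km.
Total: 8976.6 + 3692.5 + 12160.5 ≈ 24830 km.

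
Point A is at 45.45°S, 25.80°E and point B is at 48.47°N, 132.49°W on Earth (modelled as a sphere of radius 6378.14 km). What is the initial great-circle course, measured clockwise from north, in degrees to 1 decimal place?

With φ₁ = -0.7933, φ₂ = 0.8460, Δλ = -2.7627 rad, the forward-azimuth formula gives
θ = atan2( sin Δλ cos φ₂ , cos φ₁ sin φ₂ − sin φ₁ cos φ₂ cos Δλ ) = atan2(-0.2453, 0.0862) = -70.64°.
Adding 360° brings this into [0°, 360°): 289.4°.

289.4°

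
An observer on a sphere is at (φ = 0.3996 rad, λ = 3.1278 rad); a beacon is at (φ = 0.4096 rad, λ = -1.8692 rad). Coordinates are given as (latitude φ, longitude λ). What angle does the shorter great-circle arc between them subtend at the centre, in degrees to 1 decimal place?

66.9°

With latitudes φ₁ = 22.895°, φ₂ = 23.468° and longitude difference Δλ = 73.693°:
Haversine: a = sin²(Δφ/2) + cos φ₁ cos φ₂ sin²(Δλ/2) = 0.0000 + (0.9212)(0.9173)(0.3596) = 0.30390.
Central angle c = 2·arcsin(√a) = 1.16777 rad.
So the angular separation is 66.9°.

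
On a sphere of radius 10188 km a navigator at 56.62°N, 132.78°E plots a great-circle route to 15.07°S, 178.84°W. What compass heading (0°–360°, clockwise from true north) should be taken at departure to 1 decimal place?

Δλ = 48.380° = 0.8444 rad.
y = sin Δλ · cos φ₂ = (0.7476)(0.9656) = 0.7219
x = cos φ₁ sin φ₂ − sin φ₁ cos φ₂ cos Δλ = (0.5502)(-0.2600) − (0.8350)(0.9656)(0.6642) = -0.6786
θ = atan2(y, x) = 133.23°, so the bearing is 133.2°.

133.2°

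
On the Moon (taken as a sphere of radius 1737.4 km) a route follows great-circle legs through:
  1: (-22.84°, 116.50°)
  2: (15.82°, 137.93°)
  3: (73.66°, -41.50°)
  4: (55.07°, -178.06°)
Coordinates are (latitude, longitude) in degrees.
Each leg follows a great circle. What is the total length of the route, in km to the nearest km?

Leg 1→2: central angle 0.7676 rad, distance 1333.7 km.
Leg 2→3: central angle 1.5799 rad, distance 2744.8 km.
Leg 3→4: central angle 0.8369 rad, distance 1454.0 km.
Total: 1333.7 + 2744.8 + 1454.0 ≈ 5533 km.

5533 km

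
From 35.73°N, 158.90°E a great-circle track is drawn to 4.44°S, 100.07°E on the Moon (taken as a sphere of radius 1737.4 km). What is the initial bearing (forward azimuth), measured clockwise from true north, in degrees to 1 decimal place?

With φ₁ = 0.6236, φ₂ = -0.0775, Δλ = -1.0268 rad, the forward-azimuth formula gives
θ = atan2( sin Δλ cos φ₂ , cos φ₁ sin φ₂ − sin φ₁ cos φ₂ cos Δλ ) = atan2(-0.8531, -0.3642) = -113.12°.
Adding 360° brings this into [0°, 360°): 246.9°.

246.9°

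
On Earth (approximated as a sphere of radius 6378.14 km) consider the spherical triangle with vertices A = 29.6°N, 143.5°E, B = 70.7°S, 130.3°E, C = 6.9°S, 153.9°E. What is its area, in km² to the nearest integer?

Side lengths (central angles): a = 1.1439, b = 0.6605, c = 1.7583 rad; semiperimeter s = 1.7813.
By l'Huilier's theorem, tan(E/4) = √[tan(s/2) tan((s−a)/2) tan((s−b)/2) tan((s−c)/2)], giving spherical excess E = 0.2171 rad.
Area = E·R² = 0.2171 × (6378.14)² ≈ 8831339 km².

8831339 km²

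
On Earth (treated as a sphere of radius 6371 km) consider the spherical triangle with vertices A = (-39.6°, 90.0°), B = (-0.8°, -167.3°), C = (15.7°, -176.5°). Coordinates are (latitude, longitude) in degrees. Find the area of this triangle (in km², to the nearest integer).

15933841 km²

Side lengths (central angles): a = 0.3288, b = 1.7903, c = 1.7320 rad; semiperimeter s = 1.9255.
By l'Huilier's theorem, tan(E/4) = √[tan(s/2) tan((s−a)/2) tan((s−b)/2) tan((s−c)/2)], giving spherical excess E = 0.3926 rad.
Area = E·R² = 0.3926 × (6371)² ≈ 15933841 km².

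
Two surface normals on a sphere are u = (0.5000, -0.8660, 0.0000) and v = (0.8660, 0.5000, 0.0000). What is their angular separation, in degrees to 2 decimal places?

90.00°

u·v = 0.0000; |u| = 1.0000, |v| = 1.0000.
cos θ = (u·v)/(|u||v|) = 0.0000, so θ = 90.00°.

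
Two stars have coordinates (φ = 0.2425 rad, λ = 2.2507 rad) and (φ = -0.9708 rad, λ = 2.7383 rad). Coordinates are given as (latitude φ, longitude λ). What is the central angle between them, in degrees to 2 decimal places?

73.38°

In radians: φ₁ = 0.2425, φ₂ = -0.9708, Δλ = 27.937° = 0.4876 rad.
Haversine: a = sin²(Δφ/2) + cos φ₁ cos φ₂ sin²(Δλ/2) = 0.3250 + (0.9707)(0.5646)(0.0583) = 0.35697.
Central angle c = 2·arcsin(√a) = 1.28069 rad.
So the angular separation is 73.38°.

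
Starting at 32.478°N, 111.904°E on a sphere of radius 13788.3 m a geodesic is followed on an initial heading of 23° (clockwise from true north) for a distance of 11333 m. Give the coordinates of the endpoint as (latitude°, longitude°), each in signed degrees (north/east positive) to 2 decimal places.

Angular distance δ = d/R = 11333/13788.3 = 0.82193 rad; initial bearing θ = 0.4014 rad.
sin φ₂ = sin φ₁ cos δ + cos φ₁ sin δ cos θ = (0.5370)(0.6808) + (0.8436)(0.7325)(0.9205) = 0.9344, so φ₂ = 69.12°.
Δλ = atan2(sin θ sin δ cos φ₁, cos δ − sin φ₁ sin φ₂) = atan2(0.2414, 0.1791) = 53.434°.
λ₂ = 111.904° + 53.434° = 165.34°.

69.12°, 165.34°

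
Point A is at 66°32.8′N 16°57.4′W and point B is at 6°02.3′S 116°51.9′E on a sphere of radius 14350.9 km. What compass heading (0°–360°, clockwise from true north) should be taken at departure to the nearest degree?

Δλ = 133.822° = 2.3356 rad.
y = sin Δλ · cos φ₂ = (0.7215)(0.9945) = 0.7175
x = cos φ₁ sin φ₂ − sin φ₁ cos φ₂ cos Δλ = (0.3980)(-0.1052) − (0.9174)(0.9945)(-0.6924) = 0.5898
θ = atan2(y, x) = 50.58°, so the bearing is 51°.

51°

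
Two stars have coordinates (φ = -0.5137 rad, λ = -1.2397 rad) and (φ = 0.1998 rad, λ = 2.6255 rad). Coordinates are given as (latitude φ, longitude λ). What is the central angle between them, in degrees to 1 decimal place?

Let φ₁ = -0.5137 rad, φ₂ = 0.1998 rad, and Δλ = -2.4180 rad.
cos c = sin φ₁ sin φ₂ + cos φ₁ cos φ₂ cos Δλ = (-0.4914)(0.1985) + (0.8709)(0.9801)(-0.7494) = -0.73724,
so c = arccos(-0.73724) = 2.39978 rad.
So the angular separation is 137.5°.

137.5°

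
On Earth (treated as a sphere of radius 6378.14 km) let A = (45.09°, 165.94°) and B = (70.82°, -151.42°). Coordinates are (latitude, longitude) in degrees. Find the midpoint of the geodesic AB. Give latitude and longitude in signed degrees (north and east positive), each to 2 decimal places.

59.50°, 179.16°

The central angle between A and B is δ = 0.5744 rad.
With f = 0.5, the slerp weights are sin((1−f)δ)/sin δ = 0.5214 and sin(fδ)/sin δ = 0.5214.
Weighted sum of the unit vectors: (0.5214)·(-0.6848,0.1715,0.7082) + (0.5214)·(-0.2885,-0.1572,0.9445) = (-0.5075, 0.0075, 0.8616).
Converting back: φ = atan2(z, √(x²+y²)) = 59.50°, λ = atan2(y, x) = 179.16°.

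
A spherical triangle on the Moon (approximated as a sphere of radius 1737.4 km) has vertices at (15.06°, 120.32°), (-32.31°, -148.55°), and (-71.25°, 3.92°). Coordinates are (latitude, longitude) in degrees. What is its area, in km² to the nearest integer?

Side lengths (central angles): a = 1.3024, b = 1.9650, c = 1.7264 rad; semiperimeter s = 2.4969.
By l'Huilier's theorem, tan(E/4) = √[tan(s/2) tan((s−a)/2) tan((s−b)/2) tan((s−c)/2)], giving spherical excess E = 1.7713 rad.
Area = E·R² = 1.7713 × (1737.4)² ≈ 5346869 km².

5346869 km²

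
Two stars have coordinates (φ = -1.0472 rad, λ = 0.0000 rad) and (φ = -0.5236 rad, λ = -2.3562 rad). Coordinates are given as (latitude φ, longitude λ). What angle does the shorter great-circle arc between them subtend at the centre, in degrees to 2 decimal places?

With latitudes φ₁ = -60.000°, φ₂ = -30.000° and longitude difference Δλ = -135.000°:
Haversine: a = sin²(Δφ/2) + cos φ₁ cos φ₂ sin²(Δλ/2) = 0.0670 + (0.5000)(0.8660)(0.8536) = 0.43659.
Central angle c = 2·arcsin(√a) = 1.44363 rad.
So the angular separation is 82.71°.

82.71°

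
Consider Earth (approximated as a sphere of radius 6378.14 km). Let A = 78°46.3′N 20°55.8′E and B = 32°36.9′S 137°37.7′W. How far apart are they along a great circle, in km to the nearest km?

Let φ₁ = 1.3748 rad, φ₂ = -0.5692 rad, and Δλ = -2.7674 rad.
Haversine: a = sin²(Δφ/2) + cos φ₁ cos φ₂ sin²(Δλ/2) = 0.6823 + (0.1947)(0.8423)(0.9654) = 0.84067.
Central angle c = 2·arcsin(√a) = 2.32038 rad.
Distance = R·c = 6378.14 × 2.3204 ≈ 14800 km.

14800 km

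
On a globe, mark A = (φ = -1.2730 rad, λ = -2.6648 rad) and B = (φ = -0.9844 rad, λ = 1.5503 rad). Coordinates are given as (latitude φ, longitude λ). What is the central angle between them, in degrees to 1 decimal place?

44.0°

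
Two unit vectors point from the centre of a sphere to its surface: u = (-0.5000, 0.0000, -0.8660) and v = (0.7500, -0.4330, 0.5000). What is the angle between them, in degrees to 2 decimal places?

143.90°

u·v = -0.8080; |u| = 1.0000, |v| = 1.0000.
cos θ = (u·v)/(|u||v|) = -0.8080, so θ = 143.90°.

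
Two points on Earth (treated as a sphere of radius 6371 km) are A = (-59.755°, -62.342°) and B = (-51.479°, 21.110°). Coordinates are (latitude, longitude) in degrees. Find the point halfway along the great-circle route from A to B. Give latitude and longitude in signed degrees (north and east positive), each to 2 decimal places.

-62.84°, -15.23°

The central angle between A and B is δ = 0.7789 rad.
With f = 0.5, the slerp weights are sin((1−f)δ)/sin δ = 0.5405 and sin(fδ)/sin δ = 0.5405.
Weighted sum of the unit vectors: (0.5405)·(0.2338,-0.4461,-0.8639) + (0.5405)·(0.5810,0.2243,-0.7824) = (0.4404, -0.1199, -0.8898).
Converting back: φ = atan2(z, √(x²+y²)) = -62.84°, λ = atan2(y, x) = -15.23°.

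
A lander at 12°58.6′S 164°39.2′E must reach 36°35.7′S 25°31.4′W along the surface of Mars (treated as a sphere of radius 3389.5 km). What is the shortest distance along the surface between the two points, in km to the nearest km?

7661 km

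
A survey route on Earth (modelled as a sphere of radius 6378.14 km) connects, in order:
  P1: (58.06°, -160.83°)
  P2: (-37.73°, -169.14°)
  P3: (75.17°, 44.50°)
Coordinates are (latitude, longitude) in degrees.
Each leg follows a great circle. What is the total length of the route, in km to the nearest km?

26217 km

Leg P1→P2: central angle 1.6763 rad, distance 10691.5 km.
Leg P2→P3: central angle 2.4342 rad, distance 15526.0 km.
Total: 10691.5 + 15526.0 ≈ 26217 km.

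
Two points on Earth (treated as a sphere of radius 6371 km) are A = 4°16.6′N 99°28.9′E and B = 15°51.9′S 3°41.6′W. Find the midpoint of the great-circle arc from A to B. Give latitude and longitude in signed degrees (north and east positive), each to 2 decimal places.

The central angle between A and B is δ = 1.8122 rad.
With f = 0.5, the slerp weights are sin((1−f)δ)/sin δ = 0.8106 and sin(fδ)/sin δ = 0.8106.
Weighted sum of the unit vectors: (0.8106)·(-0.1643,0.9836,0.0746) + (0.8106)·(0.9599,-0.0620,-0.2734) = (0.6449, 0.7471, -0.1611).
Converting back: φ = atan2(z, √(x²+y²)) = -9.27°, λ = atan2(y, x) = 49.20°.

-9.27°, 49.20°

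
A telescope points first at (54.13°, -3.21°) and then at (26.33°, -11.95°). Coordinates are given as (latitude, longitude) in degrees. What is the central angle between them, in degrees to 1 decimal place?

In radians: φ₁ = 0.9447, φ₂ = 0.4595, Δλ = -8.740° = -0.1525 rad.
Haversine: a = sin²(Δφ/2) + cos φ₁ cos φ₂ sin²(Δλ/2) = 0.0577 + (0.5859)(0.8963)(0.0058) = 0.06076.
Central angle c = 2·arcsin(√a) = 0.49812 rad.
So the angular separation is 28.5°.

28.5°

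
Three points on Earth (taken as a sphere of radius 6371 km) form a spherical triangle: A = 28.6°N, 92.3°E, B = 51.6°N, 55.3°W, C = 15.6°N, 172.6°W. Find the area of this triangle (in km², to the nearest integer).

Side lengths (central angles): a = 1.6345, b = 1.5172, c = 1.6562 rad; semiperimeter s = 2.4040.
By l'Huilier's theorem, tan(E/4) = √[tan(s/2) tan((s−a)/2) tan((s−b)/2) tan((s−c)/2)], giving spherical excess E = 1.6641 rad.
Area = E·R² = 1.6641 × (6371)² ≈ 67543921 km².

67543921 km²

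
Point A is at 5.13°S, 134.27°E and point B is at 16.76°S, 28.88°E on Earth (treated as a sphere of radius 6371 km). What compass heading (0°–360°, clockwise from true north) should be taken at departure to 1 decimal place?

Δλ = -105.390° = -1.8394 rad.
y = sin Δλ · cos φ₂ = (-0.9641)(0.9575) = -0.9232
x = cos φ₁ sin φ₂ − sin φ₁ cos φ₂ cos Δλ = (0.9960)(-0.2884) − (-0.0894)(0.9575)(-0.2654) = -0.3099
θ = atan2(y, x) = -108.56°; adding 360° gives 251.4°.

251.4°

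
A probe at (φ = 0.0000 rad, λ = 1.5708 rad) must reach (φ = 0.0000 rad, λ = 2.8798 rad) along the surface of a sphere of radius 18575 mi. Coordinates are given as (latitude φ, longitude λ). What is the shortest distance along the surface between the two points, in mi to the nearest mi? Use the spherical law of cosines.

Let φ₁ = 0.0000 rad, φ₂ = 0.0000 rad, and Δλ = 1.3090 rad.
cos c = sin φ₁ sin φ₂ + cos φ₁ cos φ₂ cos Δλ = (0.0000)(0.0000) + (1.0000)(1.0000)(0.2588) = 0.25882,
so c = arccos(0.25882) = 1.30900 rad.
Distance = R·c = 18575 × 1.3090 ≈ 24315 mi.

24315 mi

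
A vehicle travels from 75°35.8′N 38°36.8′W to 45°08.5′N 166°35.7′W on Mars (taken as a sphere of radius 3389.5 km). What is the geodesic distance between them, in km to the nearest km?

3233 km

With latitudes φ₁ = 75.597°, φ₂ = 45.142° and longitude difference Δλ = -127.982°:
Haversine: a = sin²(Δφ/2) + cos φ₁ cos φ₂ sin²(Δλ/2) = 0.0690 + (0.2487)(0.7054)(0.8077) = 0.21070.
Central angle c = 2·arcsin(√a) = 0.95379 rad.
Distance = R·c = 3389.5 × 0.9538 ≈ 3233 km.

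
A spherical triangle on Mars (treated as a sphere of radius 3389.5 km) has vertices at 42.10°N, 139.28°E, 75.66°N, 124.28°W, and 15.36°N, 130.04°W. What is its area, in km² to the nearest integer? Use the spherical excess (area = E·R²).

Side lengths (central angles): a = 1.0538, b = 1.4009, c = 0.8906 rad; semiperimeter s = 1.6727.
By l'Huilier's theorem, tan(E/4) = √[tan(s/2) tan((s−a)/2) tan((s−b)/2) tan((s−c)/2)], giving spherical excess E = 0.5614 rad.
Area = E·R² = 0.5614 × (3389.5)² ≈ 6449217 km².

6449217 km²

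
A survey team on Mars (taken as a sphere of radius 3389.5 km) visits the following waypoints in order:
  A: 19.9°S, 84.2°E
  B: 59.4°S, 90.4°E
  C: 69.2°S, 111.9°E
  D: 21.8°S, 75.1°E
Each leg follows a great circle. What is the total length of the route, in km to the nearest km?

Leg A→B: central angle 0.6938 rad, distance 2351.6 km.
Leg B→C: central angle 0.2336 rad, distance 791.9 km.
Leg C→D: central angle 0.9133 rad, distance 3095.5 km.
Total: 2351.6 + 791.9 + 3095.5 ≈ 6239 km.

6239 km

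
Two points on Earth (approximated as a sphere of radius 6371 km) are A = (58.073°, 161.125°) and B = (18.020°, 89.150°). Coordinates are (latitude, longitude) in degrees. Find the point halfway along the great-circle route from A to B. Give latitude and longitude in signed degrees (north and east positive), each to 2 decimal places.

Central angle δ = 1.1394 rad. Interpolating on the sphere with fraction f = 0.5:
P = [sin((1−f)δ)·A + sin(fδ)·B] / sin δ = 0.5938·A + 0.5938·B in Cartesian coordinates,
giving P = (-0.2887, 0.6662, 0.6876), i.e. latitude 43.44°, longitude 113.43°.

43.44°, 113.43°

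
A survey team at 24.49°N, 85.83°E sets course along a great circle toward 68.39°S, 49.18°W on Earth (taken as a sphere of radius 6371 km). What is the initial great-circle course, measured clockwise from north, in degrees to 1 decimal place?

199.4°

Δλ = -135.010° = -2.3564 rad.
y = sin Δλ · cos φ₂ = (-0.7070)(0.3683) = -0.2604
x = cos φ₁ sin φ₂ − sin φ₁ cos φ₂ cos Δλ = (0.9100)(-0.9297) − (0.4145)(0.3683)(-0.7072) = -0.7381
θ = atan2(y, x) = -160.57°; adding 360° gives 199.4°.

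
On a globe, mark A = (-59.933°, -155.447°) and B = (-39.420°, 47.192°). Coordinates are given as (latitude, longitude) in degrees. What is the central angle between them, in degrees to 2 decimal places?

78.91°

Let φ₁ = -1.0460 rad, φ₂ = -0.6880 rad, and Δλ = -2.7465 rad.
cos c = sin φ₁ sin φ₂ + cos φ₁ cos φ₂ cos Δλ = (-0.8654)(-0.6350) + (0.5010)(0.7725)(-0.9229) = 0.19234,
so c = arccos(0.19234) = 1.37725 rad.
So the angular separation is 78.91°.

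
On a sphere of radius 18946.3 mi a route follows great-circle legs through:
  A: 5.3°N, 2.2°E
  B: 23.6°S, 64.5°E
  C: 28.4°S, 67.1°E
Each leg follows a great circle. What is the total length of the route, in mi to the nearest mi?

Leg A→B: central angle 1.1732 rad, distance 22228.6 mi.
Leg B→C: central angle 0.0932 rad, distance 1765.2 mi.
Total: 22228.6 + 1765.2 ≈ 23994 mi.

23994 mi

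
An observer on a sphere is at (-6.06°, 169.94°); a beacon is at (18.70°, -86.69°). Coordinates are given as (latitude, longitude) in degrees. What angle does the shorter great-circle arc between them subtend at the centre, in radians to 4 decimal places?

Let φ₁ = -0.1058 rad, φ₂ = 0.3264 rad, and Δλ = 1.8041 rad.
cos c = sin φ₁ sin φ₂ + cos φ₁ cos φ₂ cos Δλ = (-0.1056)(0.3206) + (0.9944)(0.9472)(-0.2312) = -0.25165,
so c = arccos(-0.25165) = 1.82519 rad.
So the angular separation is 1.8252 rad.

1.8252 rad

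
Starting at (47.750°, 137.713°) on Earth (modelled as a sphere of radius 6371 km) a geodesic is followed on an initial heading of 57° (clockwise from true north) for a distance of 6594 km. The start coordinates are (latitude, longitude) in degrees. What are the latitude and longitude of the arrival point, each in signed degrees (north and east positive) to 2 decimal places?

43.85°, -132.02°

Angular distance δ = d/R = 6594/6371 = 1.03500 rad; initial bearing θ = 0.9948 rad.
sin φ₂ = sin φ₁ cos δ + cos φ₁ sin δ cos θ = (0.7402)(0.5105) + (0.6724)(0.8599)(0.5446) = 0.6928, so φ₂ = 43.85°.
Δλ = atan2(sin θ sin δ cos φ₁, cos δ − sin φ₁ sin φ₂) = atan2(0.4849, -0.0023) = 90.270°.
λ₂ = 137.713° + 90.270° = 227.98° → -132.02° after wrapping to (−180°, 180°].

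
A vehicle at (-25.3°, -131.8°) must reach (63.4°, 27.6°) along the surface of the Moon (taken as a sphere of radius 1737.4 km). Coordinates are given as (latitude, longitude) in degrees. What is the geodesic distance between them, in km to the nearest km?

With latitudes φ₁ = -25.300°, φ₂ = 63.400° and longitude difference Δλ = 159.400°:
cos c = sin φ₁ sin φ₂ + cos φ₁ cos φ₂ cos Δλ = (-0.4274)(0.8942) + (0.9041)(0.4478)(-0.9361) = -0.76105,
so c = arccos(-0.76105) = 2.43573 rad.
Distance = R·c = 1737.4 × 2.4357 ≈ 4232 km.

4232 km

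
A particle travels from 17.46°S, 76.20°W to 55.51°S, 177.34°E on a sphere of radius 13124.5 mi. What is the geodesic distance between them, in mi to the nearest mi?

19377 mi

In radians: φ₁ = -0.3047, φ₂ = -0.9688, Δλ = -106.460° = -1.8581 rad.
cos c = sin φ₁ sin φ₂ + cos φ₁ cos φ₂ cos Δλ = (-0.3000)(-0.8242) + (0.9539)(0.5663)(-0.2833) = 0.09424,
so c = arccos(0.09424) = 1.47641 rad.
Distance = R·c = 13124.5 × 1.4764 ≈ 19377 mi.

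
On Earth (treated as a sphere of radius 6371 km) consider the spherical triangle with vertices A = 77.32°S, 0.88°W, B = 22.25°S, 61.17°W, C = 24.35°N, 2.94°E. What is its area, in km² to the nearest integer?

40571133 km²

Side lengths (central angles): a = 1.3571, b = 1.7749, c = 1.0814 rad; semiperimeter s = 2.1067.
By l'Huilier's theorem, tan(E/4) = √[tan(s/2) tan((s−a)/2) tan((s−b)/2) tan((s−c)/2)], giving spherical excess E = 0.9995 rad.
Area = E·R² = 0.9995 × (6371)² ≈ 40571133 km².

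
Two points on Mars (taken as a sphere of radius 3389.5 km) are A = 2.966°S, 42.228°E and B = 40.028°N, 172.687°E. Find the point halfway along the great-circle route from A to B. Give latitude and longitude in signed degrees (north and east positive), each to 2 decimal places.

37.57°, 91.49°

Central angle δ = 2.1288 rad. Interpolating on the sphere with fraction f = 0.5:
P = [sin((1−f)δ)·A + sin(fδ)·B] / sin δ = 1.0309·A + 1.0309·B in Cartesian coordinates,
giving P = (-0.0206, 0.7924, 0.6097), i.e. latitude 37.57°, longitude 91.49°.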